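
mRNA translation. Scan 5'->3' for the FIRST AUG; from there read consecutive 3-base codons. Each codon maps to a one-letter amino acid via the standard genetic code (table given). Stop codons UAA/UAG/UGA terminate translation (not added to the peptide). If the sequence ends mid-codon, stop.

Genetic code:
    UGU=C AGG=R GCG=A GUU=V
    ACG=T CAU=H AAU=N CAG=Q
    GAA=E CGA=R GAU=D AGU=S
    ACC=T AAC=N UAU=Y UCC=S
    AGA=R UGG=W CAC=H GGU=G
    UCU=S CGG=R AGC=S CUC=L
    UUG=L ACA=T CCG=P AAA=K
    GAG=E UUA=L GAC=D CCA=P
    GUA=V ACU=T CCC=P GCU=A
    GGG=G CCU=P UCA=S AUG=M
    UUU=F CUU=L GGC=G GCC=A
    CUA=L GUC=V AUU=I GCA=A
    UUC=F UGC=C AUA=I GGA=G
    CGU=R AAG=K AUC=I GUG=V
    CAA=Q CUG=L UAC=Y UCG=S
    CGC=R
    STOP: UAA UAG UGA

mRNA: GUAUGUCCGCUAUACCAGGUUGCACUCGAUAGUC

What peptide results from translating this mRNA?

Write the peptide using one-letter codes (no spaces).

start AUG at pos 2
pos 2: AUG -> M; peptide=M
pos 5: UCC -> S; peptide=MS
pos 8: GCU -> A; peptide=MSA
pos 11: AUA -> I; peptide=MSAI
pos 14: CCA -> P; peptide=MSAIP
pos 17: GGU -> G; peptide=MSAIPG
pos 20: UGC -> C; peptide=MSAIPGC
pos 23: ACU -> T; peptide=MSAIPGCT
pos 26: CGA -> R; peptide=MSAIPGCTR
pos 29: UAG -> STOP

Answer: MSAIPGCTR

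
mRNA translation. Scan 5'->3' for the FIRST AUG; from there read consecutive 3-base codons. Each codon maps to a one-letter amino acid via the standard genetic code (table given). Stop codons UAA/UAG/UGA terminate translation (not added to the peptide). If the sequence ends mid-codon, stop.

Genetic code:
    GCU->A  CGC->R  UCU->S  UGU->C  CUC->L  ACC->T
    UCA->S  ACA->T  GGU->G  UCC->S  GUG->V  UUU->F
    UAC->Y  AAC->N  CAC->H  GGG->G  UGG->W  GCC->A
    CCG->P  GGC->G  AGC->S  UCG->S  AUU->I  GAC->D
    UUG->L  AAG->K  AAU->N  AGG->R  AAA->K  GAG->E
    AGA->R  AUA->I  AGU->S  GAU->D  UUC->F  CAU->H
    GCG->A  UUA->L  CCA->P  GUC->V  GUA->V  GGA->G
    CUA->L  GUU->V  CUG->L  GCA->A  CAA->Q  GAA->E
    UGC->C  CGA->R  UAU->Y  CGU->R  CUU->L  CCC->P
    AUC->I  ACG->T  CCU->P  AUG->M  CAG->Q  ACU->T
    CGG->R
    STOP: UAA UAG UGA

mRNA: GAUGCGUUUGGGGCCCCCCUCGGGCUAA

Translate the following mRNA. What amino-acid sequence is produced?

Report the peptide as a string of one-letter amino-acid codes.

start AUG at pos 1
pos 1: AUG -> M; peptide=M
pos 4: CGU -> R; peptide=MR
pos 7: UUG -> L; peptide=MRL
pos 10: GGG -> G; peptide=MRLG
pos 13: CCC -> P; peptide=MRLGP
pos 16: CCC -> P; peptide=MRLGPP
pos 19: UCG -> S; peptide=MRLGPPS
pos 22: GGC -> G; peptide=MRLGPPSG
pos 25: UAA -> STOP

Answer: MRLGPPSG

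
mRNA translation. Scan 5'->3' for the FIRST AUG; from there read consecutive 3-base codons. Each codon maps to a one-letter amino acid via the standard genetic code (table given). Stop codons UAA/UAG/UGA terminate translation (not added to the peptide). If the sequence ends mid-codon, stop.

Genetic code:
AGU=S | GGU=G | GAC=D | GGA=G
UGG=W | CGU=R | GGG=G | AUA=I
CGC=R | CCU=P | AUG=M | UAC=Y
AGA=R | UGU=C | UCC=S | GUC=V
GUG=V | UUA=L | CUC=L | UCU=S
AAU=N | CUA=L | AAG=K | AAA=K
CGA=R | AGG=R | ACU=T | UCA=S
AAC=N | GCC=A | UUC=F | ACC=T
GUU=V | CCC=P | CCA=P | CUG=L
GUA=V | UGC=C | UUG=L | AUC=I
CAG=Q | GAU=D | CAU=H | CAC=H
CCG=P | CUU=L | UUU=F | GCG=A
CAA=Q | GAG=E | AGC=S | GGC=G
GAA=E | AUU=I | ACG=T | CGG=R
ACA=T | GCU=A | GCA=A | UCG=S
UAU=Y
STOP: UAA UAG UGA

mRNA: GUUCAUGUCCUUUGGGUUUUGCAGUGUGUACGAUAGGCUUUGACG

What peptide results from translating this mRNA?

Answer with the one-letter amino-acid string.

start AUG at pos 4
pos 4: AUG -> M; peptide=M
pos 7: UCC -> S; peptide=MS
pos 10: UUU -> F; peptide=MSF
pos 13: GGG -> G; peptide=MSFG
pos 16: UUU -> F; peptide=MSFGF
pos 19: UGC -> C; peptide=MSFGFC
pos 22: AGU -> S; peptide=MSFGFCS
pos 25: GUG -> V; peptide=MSFGFCSV
pos 28: UAC -> Y; peptide=MSFGFCSVY
pos 31: GAU -> D; peptide=MSFGFCSVYD
pos 34: AGG -> R; peptide=MSFGFCSVYDR
pos 37: CUU -> L; peptide=MSFGFCSVYDRL
pos 40: UGA -> STOP

Answer: MSFGFCSVYDRL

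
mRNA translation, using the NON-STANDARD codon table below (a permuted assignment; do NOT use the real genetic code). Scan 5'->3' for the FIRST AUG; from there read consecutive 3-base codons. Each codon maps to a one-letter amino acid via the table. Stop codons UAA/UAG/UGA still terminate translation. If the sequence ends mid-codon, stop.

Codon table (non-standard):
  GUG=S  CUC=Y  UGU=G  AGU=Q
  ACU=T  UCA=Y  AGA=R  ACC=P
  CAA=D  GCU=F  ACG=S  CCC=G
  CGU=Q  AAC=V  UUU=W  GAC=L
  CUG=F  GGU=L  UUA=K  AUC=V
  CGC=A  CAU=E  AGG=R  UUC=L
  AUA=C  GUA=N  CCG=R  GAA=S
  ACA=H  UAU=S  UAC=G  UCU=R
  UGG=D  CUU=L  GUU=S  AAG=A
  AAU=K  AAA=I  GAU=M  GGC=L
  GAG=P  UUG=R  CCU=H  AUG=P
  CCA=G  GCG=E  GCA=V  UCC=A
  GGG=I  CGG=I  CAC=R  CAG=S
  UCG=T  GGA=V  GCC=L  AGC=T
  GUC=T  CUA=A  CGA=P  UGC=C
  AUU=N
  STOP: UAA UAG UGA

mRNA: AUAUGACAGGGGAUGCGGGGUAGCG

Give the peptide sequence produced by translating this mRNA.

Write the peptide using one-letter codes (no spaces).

Answer: PHIMEI

Derivation:
start AUG at pos 2
pos 2: AUG -> P; peptide=P
pos 5: ACA -> H; peptide=PH
pos 8: GGG -> I; peptide=PHI
pos 11: GAU -> M; peptide=PHIM
pos 14: GCG -> E; peptide=PHIME
pos 17: GGG -> I; peptide=PHIMEI
pos 20: UAG -> STOP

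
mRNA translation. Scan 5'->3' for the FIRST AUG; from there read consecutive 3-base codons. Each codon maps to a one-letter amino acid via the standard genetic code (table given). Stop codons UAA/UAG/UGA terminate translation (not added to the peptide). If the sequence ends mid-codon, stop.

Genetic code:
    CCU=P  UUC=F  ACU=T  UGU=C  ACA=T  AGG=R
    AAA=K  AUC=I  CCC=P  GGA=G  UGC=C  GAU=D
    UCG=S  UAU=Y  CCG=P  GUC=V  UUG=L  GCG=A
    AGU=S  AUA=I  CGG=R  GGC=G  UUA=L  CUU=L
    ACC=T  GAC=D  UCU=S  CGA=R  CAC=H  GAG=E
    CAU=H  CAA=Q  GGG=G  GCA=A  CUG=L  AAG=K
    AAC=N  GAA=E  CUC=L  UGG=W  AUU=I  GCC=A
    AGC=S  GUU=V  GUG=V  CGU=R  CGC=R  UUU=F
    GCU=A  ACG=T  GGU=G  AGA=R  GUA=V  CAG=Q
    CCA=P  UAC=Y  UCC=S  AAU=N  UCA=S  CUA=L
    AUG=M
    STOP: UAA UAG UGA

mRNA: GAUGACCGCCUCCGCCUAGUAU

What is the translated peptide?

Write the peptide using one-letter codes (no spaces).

Answer: MTASA

Derivation:
start AUG at pos 1
pos 1: AUG -> M; peptide=M
pos 4: ACC -> T; peptide=MT
pos 7: GCC -> A; peptide=MTA
pos 10: UCC -> S; peptide=MTAS
pos 13: GCC -> A; peptide=MTASA
pos 16: UAG -> STOP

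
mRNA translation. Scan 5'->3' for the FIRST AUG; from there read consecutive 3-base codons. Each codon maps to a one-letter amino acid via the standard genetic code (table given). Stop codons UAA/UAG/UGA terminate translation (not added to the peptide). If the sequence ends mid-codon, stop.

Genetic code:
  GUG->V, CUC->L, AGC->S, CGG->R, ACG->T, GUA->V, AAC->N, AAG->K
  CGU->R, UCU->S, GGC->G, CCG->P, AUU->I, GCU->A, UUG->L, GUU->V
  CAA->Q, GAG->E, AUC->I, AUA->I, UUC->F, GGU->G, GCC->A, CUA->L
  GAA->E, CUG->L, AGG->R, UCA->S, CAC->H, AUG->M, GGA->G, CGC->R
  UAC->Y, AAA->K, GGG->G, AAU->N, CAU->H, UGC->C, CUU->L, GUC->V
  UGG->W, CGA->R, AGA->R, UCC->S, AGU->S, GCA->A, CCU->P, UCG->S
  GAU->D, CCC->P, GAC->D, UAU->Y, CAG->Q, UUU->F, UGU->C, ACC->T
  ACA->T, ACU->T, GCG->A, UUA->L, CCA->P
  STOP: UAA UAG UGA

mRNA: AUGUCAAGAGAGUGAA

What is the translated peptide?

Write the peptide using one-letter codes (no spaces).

start AUG at pos 0
pos 0: AUG -> M; peptide=M
pos 3: UCA -> S; peptide=MS
pos 6: AGA -> R; peptide=MSR
pos 9: GAG -> E; peptide=MSRE
pos 12: UGA -> STOP

Answer: MSRE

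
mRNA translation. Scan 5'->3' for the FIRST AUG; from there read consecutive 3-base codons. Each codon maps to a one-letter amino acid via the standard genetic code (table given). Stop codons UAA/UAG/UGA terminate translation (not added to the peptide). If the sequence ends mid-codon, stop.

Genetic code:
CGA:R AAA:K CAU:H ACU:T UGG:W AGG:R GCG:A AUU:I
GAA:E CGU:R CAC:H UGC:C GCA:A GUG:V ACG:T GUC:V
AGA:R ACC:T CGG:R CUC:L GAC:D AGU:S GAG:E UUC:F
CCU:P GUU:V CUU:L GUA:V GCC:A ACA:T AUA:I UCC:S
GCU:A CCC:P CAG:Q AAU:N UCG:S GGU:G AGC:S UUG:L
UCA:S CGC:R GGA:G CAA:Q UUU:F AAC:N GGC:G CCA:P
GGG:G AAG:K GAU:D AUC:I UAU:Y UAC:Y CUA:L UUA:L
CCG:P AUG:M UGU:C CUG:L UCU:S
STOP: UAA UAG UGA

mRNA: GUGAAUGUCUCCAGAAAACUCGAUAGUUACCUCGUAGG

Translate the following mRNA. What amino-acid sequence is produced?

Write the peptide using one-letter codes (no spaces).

start AUG at pos 4
pos 4: AUG -> M; peptide=M
pos 7: UCU -> S; peptide=MS
pos 10: CCA -> P; peptide=MSP
pos 13: GAA -> E; peptide=MSPE
pos 16: AAC -> N; peptide=MSPEN
pos 19: UCG -> S; peptide=MSPENS
pos 22: AUA -> I; peptide=MSPENSI
pos 25: GUU -> V; peptide=MSPENSIV
pos 28: ACC -> T; peptide=MSPENSIVT
pos 31: UCG -> S; peptide=MSPENSIVTS
pos 34: UAG -> STOP

Answer: MSPENSIVTS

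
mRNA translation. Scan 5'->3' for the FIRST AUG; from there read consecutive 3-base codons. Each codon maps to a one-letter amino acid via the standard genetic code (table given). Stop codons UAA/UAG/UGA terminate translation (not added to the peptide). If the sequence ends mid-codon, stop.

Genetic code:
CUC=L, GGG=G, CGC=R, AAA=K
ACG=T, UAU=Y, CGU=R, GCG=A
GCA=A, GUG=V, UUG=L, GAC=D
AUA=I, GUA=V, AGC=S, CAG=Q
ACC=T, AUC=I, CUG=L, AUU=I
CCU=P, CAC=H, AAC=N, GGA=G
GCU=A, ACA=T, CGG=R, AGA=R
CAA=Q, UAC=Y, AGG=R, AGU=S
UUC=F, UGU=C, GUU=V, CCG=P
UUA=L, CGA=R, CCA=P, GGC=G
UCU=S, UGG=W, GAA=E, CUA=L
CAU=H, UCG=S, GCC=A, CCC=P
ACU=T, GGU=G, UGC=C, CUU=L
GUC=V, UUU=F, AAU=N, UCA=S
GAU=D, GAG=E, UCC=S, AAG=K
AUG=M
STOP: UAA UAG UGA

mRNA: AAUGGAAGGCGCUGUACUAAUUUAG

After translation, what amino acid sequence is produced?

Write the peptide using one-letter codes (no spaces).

Answer: MEGAVLI

Derivation:
start AUG at pos 1
pos 1: AUG -> M; peptide=M
pos 4: GAA -> E; peptide=ME
pos 7: GGC -> G; peptide=MEG
pos 10: GCU -> A; peptide=MEGA
pos 13: GUA -> V; peptide=MEGAV
pos 16: CUA -> L; peptide=MEGAVL
pos 19: AUU -> I; peptide=MEGAVLI
pos 22: UAG -> STOP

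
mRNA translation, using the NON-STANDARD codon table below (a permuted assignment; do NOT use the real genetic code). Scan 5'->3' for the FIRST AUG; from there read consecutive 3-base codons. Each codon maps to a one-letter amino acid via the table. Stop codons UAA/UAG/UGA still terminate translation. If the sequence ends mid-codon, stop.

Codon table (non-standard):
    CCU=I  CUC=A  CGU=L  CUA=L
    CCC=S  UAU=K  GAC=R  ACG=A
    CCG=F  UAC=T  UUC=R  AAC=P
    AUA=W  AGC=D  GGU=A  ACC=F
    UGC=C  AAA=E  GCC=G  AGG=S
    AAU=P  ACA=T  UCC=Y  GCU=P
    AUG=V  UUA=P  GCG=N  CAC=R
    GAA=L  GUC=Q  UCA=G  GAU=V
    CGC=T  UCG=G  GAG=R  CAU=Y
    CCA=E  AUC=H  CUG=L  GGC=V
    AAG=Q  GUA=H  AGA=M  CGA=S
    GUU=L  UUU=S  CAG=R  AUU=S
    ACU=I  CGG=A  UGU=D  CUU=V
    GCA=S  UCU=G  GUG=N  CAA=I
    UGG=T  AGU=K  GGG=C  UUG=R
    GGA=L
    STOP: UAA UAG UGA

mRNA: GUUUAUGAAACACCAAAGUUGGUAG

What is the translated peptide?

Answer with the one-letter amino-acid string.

start AUG at pos 4
pos 4: AUG -> V; peptide=V
pos 7: AAA -> E; peptide=VE
pos 10: CAC -> R; peptide=VER
pos 13: CAA -> I; peptide=VERI
pos 16: AGU -> K; peptide=VERIK
pos 19: UGG -> T; peptide=VERIKT
pos 22: UAG -> STOP

Answer: VERIKT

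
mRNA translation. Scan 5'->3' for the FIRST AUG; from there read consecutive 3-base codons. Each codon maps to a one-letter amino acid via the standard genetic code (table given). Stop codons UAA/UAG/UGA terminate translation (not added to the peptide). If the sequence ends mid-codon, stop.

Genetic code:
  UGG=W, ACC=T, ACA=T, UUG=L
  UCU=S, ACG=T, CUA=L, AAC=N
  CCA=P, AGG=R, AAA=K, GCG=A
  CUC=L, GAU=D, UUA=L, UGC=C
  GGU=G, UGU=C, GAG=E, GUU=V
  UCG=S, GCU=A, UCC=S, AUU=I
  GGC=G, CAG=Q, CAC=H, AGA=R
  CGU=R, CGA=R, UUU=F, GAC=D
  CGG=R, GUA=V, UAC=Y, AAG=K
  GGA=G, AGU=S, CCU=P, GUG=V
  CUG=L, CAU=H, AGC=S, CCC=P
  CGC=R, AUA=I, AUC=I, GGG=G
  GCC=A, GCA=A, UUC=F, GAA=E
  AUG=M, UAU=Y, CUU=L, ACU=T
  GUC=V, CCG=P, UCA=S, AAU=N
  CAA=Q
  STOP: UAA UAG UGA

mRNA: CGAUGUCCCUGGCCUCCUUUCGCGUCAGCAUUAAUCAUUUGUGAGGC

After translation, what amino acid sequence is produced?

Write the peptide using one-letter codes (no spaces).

start AUG at pos 2
pos 2: AUG -> M; peptide=M
pos 5: UCC -> S; peptide=MS
pos 8: CUG -> L; peptide=MSL
pos 11: GCC -> A; peptide=MSLA
pos 14: UCC -> S; peptide=MSLAS
pos 17: UUU -> F; peptide=MSLASF
pos 20: CGC -> R; peptide=MSLASFR
pos 23: GUC -> V; peptide=MSLASFRV
pos 26: AGC -> S; peptide=MSLASFRVS
pos 29: AUU -> I; peptide=MSLASFRVSI
pos 32: AAU -> N; peptide=MSLASFRVSIN
pos 35: CAU -> H; peptide=MSLASFRVSINH
pos 38: UUG -> L; peptide=MSLASFRVSINHL
pos 41: UGA -> STOP

Answer: MSLASFRVSINHL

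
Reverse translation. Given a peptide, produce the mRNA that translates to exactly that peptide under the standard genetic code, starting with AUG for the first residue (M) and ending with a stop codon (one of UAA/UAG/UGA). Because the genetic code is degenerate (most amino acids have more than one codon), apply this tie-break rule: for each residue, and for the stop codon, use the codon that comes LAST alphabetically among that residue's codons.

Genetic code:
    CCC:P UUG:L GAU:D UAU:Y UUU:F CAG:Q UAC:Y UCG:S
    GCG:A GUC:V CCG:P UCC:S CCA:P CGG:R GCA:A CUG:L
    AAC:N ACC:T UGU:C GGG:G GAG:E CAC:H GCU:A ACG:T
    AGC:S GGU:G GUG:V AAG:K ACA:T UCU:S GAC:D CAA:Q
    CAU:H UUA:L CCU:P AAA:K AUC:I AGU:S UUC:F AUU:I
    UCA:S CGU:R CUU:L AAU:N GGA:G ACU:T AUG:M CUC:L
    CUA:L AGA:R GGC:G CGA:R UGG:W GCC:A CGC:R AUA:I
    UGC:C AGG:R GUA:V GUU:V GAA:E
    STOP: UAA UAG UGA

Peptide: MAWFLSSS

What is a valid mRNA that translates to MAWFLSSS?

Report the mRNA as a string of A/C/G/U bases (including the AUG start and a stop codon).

residue 1: M -> AUG (start codon)
residue 2: A codons sorted = GCA,GCC,GCG,GCU -> pick last = GCU
residue 3: W -> UGG (only codon)
residue 4: F codons sorted = UUC,UUU -> pick last = UUU
residue 5: L codons sorted = CUA,CUC,CUG,CUU,UUA,UUG -> pick last = UUG
residue 6: S codons sorted = AGC,AGU,UCA,UCC,UCG,UCU -> pick last = UCU
residue 7: S codons sorted = AGC,AGU,UCA,UCC,UCG,UCU -> pick last = UCU
residue 8: S codons sorted = AGC,AGU,UCA,UCC,UCG,UCU -> pick last = UCU
terminator: stop codons sorted = UAA,UAG,UGA -> pick last = UGA

Answer: mRNA: AUGGCUUGGUUUUUGUCUUCUUCUUGA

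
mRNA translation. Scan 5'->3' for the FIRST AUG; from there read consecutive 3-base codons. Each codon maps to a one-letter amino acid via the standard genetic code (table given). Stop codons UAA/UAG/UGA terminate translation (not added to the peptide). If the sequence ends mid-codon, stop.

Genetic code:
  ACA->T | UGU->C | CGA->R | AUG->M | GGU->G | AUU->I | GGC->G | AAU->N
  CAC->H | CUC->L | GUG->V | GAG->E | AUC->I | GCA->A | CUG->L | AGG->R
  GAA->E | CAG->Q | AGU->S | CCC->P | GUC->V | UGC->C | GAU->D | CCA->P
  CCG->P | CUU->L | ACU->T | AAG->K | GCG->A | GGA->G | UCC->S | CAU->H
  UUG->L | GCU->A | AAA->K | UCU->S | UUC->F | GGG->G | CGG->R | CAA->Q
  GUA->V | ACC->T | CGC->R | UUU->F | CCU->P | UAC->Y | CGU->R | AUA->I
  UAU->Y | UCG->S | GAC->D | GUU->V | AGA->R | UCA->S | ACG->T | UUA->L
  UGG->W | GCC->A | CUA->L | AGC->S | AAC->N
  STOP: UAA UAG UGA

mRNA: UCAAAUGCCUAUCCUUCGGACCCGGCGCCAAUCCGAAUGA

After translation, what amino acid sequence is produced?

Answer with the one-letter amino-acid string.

start AUG at pos 4
pos 4: AUG -> M; peptide=M
pos 7: CCU -> P; peptide=MP
pos 10: AUC -> I; peptide=MPI
pos 13: CUU -> L; peptide=MPIL
pos 16: CGG -> R; peptide=MPILR
pos 19: ACC -> T; peptide=MPILRT
pos 22: CGG -> R; peptide=MPILRTR
pos 25: CGC -> R; peptide=MPILRTRR
pos 28: CAA -> Q; peptide=MPILRTRRQ
pos 31: UCC -> S; peptide=MPILRTRRQS
pos 34: GAA -> E; peptide=MPILRTRRQSE
pos 37: UGA -> STOP

Answer: MPILRTRRQSE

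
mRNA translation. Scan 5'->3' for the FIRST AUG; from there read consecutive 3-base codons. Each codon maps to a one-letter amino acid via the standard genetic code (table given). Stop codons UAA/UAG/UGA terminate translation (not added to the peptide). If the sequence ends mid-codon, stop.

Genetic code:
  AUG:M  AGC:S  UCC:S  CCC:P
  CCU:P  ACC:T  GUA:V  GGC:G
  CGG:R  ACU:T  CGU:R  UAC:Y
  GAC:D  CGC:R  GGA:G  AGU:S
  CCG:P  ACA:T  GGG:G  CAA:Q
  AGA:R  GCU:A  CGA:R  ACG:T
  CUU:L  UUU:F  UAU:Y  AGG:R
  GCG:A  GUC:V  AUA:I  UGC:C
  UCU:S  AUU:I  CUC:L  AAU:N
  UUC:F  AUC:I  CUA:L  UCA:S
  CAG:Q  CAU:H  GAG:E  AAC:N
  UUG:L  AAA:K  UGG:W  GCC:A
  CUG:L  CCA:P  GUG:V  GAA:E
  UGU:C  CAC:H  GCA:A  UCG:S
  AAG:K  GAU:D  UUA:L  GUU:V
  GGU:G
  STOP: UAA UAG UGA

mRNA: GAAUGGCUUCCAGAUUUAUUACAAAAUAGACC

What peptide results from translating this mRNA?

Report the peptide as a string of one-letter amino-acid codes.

start AUG at pos 2
pos 2: AUG -> M; peptide=M
pos 5: GCU -> A; peptide=MA
pos 8: UCC -> S; peptide=MAS
pos 11: AGA -> R; peptide=MASR
pos 14: UUU -> F; peptide=MASRF
pos 17: AUU -> I; peptide=MASRFI
pos 20: ACA -> T; peptide=MASRFIT
pos 23: AAA -> K; peptide=MASRFITK
pos 26: UAG -> STOP

Answer: MASRFITK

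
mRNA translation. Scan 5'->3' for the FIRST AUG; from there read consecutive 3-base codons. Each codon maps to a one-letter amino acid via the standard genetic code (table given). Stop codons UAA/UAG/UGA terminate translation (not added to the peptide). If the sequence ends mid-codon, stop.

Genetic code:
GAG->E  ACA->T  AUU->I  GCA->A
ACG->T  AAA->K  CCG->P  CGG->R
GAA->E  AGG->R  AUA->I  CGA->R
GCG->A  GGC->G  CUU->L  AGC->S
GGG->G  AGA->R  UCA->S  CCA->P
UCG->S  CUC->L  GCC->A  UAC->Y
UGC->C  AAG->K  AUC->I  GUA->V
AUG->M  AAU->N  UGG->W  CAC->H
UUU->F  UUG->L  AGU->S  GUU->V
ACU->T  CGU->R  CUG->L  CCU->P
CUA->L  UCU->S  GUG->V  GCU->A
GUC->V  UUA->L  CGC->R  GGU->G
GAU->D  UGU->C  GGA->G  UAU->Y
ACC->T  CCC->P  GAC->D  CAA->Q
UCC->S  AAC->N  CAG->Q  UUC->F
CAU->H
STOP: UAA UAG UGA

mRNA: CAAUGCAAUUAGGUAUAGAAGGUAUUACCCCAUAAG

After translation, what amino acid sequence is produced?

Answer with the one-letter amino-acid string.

Answer: MQLGIEGITP

Derivation:
start AUG at pos 2
pos 2: AUG -> M; peptide=M
pos 5: CAA -> Q; peptide=MQ
pos 8: UUA -> L; peptide=MQL
pos 11: GGU -> G; peptide=MQLG
pos 14: AUA -> I; peptide=MQLGI
pos 17: GAA -> E; peptide=MQLGIE
pos 20: GGU -> G; peptide=MQLGIEG
pos 23: AUU -> I; peptide=MQLGIEGI
pos 26: ACC -> T; peptide=MQLGIEGIT
pos 29: CCA -> P; peptide=MQLGIEGITP
pos 32: UAA -> STOP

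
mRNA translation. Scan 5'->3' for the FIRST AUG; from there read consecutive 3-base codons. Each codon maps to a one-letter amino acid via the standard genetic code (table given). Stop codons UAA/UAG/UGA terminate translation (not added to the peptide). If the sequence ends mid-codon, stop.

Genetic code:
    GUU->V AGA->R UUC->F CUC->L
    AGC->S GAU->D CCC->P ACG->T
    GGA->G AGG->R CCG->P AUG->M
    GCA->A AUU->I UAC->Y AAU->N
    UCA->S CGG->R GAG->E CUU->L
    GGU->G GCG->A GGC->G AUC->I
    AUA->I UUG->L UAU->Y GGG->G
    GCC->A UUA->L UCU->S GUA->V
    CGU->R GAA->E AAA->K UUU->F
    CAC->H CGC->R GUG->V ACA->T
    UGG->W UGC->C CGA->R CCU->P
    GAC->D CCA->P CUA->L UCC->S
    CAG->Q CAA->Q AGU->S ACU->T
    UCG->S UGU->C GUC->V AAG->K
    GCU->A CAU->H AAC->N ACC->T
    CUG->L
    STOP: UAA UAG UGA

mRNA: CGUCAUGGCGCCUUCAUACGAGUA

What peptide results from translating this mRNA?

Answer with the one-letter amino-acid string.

Answer: MAPSYE

Derivation:
start AUG at pos 4
pos 4: AUG -> M; peptide=M
pos 7: GCG -> A; peptide=MA
pos 10: CCU -> P; peptide=MAP
pos 13: UCA -> S; peptide=MAPS
pos 16: UAC -> Y; peptide=MAPSY
pos 19: GAG -> E; peptide=MAPSYE
pos 22: only 2 nt remain (<3), stop (end of mRNA)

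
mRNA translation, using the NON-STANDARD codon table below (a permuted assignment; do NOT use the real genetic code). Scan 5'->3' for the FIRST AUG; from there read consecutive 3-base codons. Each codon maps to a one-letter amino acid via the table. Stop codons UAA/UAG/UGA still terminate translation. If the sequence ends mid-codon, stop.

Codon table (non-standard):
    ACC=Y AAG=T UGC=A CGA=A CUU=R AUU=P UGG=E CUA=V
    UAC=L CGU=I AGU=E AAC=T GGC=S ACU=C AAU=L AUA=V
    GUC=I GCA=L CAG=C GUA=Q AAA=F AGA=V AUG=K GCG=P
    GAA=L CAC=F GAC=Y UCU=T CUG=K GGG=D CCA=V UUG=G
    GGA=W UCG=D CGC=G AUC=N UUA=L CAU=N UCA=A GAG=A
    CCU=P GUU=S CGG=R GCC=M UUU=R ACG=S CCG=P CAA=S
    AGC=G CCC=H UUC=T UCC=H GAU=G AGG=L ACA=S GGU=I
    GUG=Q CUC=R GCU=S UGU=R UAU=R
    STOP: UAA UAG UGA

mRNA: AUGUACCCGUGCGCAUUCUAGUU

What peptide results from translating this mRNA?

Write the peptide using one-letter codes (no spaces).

Answer: KLPALT

Derivation:
start AUG at pos 0
pos 0: AUG -> K; peptide=K
pos 3: UAC -> L; peptide=KL
pos 6: CCG -> P; peptide=KLP
pos 9: UGC -> A; peptide=KLPA
pos 12: GCA -> L; peptide=KLPAL
pos 15: UUC -> T; peptide=KLPALT
pos 18: UAG -> STOP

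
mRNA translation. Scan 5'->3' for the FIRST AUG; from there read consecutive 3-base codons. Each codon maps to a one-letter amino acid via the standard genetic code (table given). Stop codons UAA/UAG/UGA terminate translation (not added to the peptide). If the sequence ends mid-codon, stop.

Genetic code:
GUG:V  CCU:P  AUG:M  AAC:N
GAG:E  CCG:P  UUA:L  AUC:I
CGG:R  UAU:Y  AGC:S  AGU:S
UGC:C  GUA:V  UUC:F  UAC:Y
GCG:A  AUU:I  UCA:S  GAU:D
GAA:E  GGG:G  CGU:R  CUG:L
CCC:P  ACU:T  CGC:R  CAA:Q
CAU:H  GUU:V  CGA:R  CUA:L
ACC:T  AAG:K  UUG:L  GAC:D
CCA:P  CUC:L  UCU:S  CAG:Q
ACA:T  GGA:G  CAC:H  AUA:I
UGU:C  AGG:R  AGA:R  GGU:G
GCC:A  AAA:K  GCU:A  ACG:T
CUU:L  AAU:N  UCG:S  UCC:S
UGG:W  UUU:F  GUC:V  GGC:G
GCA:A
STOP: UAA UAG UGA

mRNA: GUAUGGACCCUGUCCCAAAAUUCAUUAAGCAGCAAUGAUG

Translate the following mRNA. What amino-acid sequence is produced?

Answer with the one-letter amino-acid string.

Answer: MDPVPKFIKQQ

Derivation:
start AUG at pos 2
pos 2: AUG -> M; peptide=M
pos 5: GAC -> D; peptide=MD
pos 8: CCU -> P; peptide=MDP
pos 11: GUC -> V; peptide=MDPV
pos 14: CCA -> P; peptide=MDPVP
pos 17: AAA -> K; peptide=MDPVPK
pos 20: UUC -> F; peptide=MDPVPKF
pos 23: AUU -> I; peptide=MDPVPKFI
pos 26: AAG -> K; peptide=MDPVPKFIK
pos 29: CAG -> Q; peptide=MDPVPKFIKQ
pos 32: CAA -> Q; peptide=MDPVPKFIKQQ
pos 35: UGA -> STOP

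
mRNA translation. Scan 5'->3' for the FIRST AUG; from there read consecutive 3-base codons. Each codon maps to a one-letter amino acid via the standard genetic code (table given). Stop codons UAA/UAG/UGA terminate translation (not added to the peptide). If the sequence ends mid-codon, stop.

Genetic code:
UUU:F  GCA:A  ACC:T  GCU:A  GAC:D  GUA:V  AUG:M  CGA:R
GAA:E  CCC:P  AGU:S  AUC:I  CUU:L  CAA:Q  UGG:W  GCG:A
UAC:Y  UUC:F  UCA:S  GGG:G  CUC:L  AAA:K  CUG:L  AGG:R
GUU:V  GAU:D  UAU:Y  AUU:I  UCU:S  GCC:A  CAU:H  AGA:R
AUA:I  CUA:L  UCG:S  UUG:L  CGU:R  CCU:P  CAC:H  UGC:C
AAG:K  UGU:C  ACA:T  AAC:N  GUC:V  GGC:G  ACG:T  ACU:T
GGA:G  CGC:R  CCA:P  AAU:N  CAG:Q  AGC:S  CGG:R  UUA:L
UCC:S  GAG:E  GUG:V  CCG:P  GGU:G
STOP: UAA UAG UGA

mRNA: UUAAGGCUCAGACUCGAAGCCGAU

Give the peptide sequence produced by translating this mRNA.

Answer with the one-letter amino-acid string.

no AUG start codon found

Answer: (empty: no AUG start codon)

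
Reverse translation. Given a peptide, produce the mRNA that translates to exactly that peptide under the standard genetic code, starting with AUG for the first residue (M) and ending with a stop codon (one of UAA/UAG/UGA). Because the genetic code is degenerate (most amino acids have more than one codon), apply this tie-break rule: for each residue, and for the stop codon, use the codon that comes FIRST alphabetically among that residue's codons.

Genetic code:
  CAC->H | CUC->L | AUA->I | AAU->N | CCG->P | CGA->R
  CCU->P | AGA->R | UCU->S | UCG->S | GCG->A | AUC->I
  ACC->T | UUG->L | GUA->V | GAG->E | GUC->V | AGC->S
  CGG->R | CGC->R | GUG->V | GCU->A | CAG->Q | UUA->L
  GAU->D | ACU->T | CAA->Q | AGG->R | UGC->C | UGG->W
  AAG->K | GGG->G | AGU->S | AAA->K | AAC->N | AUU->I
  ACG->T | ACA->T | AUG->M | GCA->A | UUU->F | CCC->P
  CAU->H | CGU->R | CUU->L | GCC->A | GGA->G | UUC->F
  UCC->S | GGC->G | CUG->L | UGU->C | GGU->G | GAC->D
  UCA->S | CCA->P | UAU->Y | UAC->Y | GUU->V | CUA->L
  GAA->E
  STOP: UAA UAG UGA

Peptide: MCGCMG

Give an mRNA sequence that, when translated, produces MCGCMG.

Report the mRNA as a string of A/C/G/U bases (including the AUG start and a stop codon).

Answer: mRNA: AUGUGCGGAUGCAUGGGAUAA

Derivation:
residue 1: M -> AUG (start codon)
residue 2: C codons sorted = UGC,UGU -> pick first = UGC
residue 3: G codons sorted = GGA,GGC,GGG,GGU -> pick first = GGA
residue 4: C codons sorted = UGC,UGU -> pick first = UGC
residue 5: M -> AUG (only codon)
residue 6: G codons sorted = GGA,GGC,GGG,GGU -> pick first = GGA
terminator: stop codons sorted = UAA,UAG,UGA -> pick first = UAA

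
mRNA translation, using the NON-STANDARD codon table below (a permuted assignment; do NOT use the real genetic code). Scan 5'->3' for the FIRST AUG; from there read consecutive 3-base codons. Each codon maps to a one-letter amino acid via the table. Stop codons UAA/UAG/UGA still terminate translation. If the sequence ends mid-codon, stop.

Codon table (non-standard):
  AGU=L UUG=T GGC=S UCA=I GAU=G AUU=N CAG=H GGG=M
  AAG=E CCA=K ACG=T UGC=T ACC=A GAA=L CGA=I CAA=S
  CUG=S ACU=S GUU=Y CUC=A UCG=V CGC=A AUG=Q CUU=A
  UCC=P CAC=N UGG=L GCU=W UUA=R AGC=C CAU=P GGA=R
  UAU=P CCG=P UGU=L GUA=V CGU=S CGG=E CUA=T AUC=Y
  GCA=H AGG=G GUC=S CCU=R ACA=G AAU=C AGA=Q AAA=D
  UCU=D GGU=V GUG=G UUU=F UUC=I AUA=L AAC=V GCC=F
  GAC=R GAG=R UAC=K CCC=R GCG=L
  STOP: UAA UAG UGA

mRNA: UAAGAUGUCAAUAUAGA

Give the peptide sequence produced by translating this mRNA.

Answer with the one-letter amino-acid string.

Answer: QIL

Derivation:
start AUG at pos 4
pos 4: AUG -> Q; peptide=Q
pos 7: UCA -> I; peptide=QI
pos 10: AUA -> L; peptide=QIL
pos 13: UAG -> STOP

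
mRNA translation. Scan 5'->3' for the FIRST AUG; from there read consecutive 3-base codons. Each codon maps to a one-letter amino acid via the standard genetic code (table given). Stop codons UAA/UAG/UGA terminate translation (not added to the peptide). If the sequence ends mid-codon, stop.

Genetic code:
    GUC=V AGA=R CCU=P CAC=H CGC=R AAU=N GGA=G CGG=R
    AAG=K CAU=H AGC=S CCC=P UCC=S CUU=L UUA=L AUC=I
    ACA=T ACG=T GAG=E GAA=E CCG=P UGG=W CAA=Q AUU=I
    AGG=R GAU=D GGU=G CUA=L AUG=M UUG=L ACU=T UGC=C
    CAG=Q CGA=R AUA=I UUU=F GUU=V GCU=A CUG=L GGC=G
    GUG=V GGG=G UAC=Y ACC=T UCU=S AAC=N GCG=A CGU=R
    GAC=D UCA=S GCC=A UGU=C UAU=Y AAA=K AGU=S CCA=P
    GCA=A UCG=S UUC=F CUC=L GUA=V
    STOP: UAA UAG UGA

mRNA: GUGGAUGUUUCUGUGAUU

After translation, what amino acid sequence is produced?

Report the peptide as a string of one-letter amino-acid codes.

Answer: MFL

Derivation:
start AUG at pos 4
pos 4: AUG -> M; peptide=M
pos 7: UUU -> F; peptide=MF
pos 10: CUG -> L; peptide=MFL
pos 13: UGA -> STOP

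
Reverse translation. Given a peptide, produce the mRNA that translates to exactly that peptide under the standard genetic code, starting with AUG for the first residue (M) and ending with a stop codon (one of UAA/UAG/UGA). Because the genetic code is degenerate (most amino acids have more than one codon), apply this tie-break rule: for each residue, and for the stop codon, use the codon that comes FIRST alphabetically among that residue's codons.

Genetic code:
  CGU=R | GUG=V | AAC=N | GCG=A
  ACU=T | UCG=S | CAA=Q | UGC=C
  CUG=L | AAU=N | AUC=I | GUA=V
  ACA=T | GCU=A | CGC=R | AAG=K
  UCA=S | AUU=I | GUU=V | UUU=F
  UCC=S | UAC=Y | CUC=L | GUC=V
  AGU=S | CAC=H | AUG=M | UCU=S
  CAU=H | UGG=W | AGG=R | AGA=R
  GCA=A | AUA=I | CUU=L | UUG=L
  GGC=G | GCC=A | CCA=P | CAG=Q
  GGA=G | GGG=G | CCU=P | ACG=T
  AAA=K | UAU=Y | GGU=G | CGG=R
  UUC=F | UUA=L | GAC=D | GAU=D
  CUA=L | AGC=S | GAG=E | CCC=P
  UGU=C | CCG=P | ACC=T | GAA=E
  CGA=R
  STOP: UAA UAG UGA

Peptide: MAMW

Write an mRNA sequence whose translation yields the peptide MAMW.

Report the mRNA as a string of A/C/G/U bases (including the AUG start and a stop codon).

Answer: mRNA: AUGGCAAUGUGGUAA

Derivation:
residue 1: M -> AUG (start codon)
residue 2: A codons sorted = GCA,GCC,GCG,GCU -> pick first = GCA
residue 3: M -> AUG (only codon)
residue 4: W -> UGG (only codon)
terminator: stop codons sorted = UAA,UAG,UGA -> pick first = UAA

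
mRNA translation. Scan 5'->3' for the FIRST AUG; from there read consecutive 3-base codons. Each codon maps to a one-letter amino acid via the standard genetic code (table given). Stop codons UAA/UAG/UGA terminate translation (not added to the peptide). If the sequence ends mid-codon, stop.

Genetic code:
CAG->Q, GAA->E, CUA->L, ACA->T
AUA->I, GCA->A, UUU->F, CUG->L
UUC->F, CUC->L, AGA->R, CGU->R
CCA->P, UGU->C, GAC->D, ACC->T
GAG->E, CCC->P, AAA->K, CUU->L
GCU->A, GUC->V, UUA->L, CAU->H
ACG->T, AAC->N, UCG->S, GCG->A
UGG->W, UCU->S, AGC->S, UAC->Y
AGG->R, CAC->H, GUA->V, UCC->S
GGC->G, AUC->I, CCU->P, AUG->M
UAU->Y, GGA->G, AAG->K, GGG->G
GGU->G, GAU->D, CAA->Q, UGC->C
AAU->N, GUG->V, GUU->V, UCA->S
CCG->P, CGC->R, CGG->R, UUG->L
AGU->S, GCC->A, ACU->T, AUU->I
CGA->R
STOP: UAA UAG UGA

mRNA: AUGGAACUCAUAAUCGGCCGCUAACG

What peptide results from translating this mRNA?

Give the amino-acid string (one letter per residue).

start AUG at pos 0
pos 0: AUG -> M; peptide=M
pos 3: GAA -> E; peptide=ME
pos 6: CUC -> L; peptide=MEL
pos 9: AUA -> I; peptide=MELI
pos 12: AUC -> I; peptide=MELII
pos 15: GGC -> G; peptide=MELIIG
pos 18: CGC -> R; peptide=MELIIGR
pos 21: UAA -> STOP

Answer: MELIIGR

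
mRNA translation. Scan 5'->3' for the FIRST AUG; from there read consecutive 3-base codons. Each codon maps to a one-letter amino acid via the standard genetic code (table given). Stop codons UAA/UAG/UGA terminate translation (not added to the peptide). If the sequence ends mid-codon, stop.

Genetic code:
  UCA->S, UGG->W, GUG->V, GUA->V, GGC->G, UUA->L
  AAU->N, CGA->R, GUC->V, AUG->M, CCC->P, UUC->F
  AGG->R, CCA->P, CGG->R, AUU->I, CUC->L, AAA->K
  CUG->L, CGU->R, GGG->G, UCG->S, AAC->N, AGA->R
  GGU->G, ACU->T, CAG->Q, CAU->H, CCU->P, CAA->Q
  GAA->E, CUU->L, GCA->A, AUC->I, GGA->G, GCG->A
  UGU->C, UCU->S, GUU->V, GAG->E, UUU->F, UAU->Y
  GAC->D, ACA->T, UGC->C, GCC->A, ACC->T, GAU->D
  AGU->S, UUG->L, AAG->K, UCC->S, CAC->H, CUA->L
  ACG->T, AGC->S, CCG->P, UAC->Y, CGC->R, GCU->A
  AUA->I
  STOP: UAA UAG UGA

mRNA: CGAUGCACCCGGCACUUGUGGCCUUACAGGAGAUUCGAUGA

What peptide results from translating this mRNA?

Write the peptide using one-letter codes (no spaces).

start AUG at pos 2
pos 2: AUG -> M; peptide=M
pos 5: CAC -> H; peptide=MH
pos 8: CCG -> P; peptide=MHP
pos 11: GCA -> A; peptide=MHPA
pos 14: CUU -> L; peptide=MHPAL
pos 17: GUG -> V; peptide=MHPALV
pos 20: GCC -> A; peptide=MHPALVA
pos 23: UUA -> L; peptide=MHPALVAL
pos 26: CAG -> Q; peptide=MHPALVALQ
pos 29: GAG -> E; peptide=MHPALVALQE
pos 32: AUU -> I; peptide=MHPALVALQEI
pos 35: CGA -> R; peptide=MHPALVALQEIR
pos 38: UGA -> STOP

Answer: MHPALVALQEIR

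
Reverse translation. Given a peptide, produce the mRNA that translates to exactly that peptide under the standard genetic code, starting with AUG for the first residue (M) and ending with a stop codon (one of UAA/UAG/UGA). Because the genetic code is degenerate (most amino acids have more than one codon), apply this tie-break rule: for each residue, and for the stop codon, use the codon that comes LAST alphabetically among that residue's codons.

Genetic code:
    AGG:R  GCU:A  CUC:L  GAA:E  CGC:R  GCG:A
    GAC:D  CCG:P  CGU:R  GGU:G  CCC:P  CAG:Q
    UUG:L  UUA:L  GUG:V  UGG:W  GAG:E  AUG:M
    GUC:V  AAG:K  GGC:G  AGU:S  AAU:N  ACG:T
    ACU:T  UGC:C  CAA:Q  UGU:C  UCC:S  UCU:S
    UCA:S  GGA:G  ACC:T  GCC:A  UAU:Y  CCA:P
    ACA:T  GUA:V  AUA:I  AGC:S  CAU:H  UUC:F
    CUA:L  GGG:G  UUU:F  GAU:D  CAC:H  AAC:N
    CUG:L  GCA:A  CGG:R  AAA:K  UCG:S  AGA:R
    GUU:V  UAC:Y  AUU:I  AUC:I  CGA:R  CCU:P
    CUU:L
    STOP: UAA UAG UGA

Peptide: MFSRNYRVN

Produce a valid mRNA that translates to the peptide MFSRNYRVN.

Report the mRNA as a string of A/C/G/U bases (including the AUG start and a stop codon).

Answer: mRNA: AUGUUUUCUCGUAAUUAUCGUGUUAAUUGA

Derivation:
residue 1: M -> AUG (start codon)
residue 2: F codons sorted = UUC,UUU -> pick last = UUU
residue 3: S codons sorted = AGC,AGU,UCA,UCC,UCG,UCU -> pick last = UCU
residue 4: R codons sorted = AGA,AGG,CGA,CGC,CGG,CGU -> pick last = CGU
residue 5: N codons sorted = AAC,AAU -> pick last = AAU
residue 6: Y codons sorted = UAC,UAU -> pick last = UAU
residue 7: R codons sorted = AGA,AGG,CGA,CGC,CGG,CGU -> pick last = CGU
residue 8: V codons sorted = GUA,GUC,GUG,GUU -> pick last = GUU
residue 9: N codons sorted = AAC,AAU -> pick last = AAU
terminator: stop codons sorted = UAA,UAG,UGA -> pick last = UGA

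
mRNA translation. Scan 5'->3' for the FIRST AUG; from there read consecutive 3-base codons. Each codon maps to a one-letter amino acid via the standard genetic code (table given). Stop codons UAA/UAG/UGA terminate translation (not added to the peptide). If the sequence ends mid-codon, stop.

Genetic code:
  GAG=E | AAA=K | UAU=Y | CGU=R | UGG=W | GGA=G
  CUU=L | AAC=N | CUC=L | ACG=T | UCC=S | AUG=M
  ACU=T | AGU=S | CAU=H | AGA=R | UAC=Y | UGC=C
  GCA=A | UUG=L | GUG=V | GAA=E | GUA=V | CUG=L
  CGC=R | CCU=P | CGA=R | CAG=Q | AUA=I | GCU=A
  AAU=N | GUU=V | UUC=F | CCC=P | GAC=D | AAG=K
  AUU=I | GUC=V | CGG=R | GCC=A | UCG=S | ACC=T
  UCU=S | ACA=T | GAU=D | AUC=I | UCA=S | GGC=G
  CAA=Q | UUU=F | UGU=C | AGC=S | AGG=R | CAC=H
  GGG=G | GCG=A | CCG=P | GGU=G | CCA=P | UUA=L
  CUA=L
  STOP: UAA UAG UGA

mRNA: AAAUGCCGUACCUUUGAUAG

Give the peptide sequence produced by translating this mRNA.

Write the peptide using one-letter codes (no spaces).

Answer: MPYL

Derivation:
start AUG at pos 2
pos 2: AUG -> M; peptide=M
pos 5: CCG -> P; peptide=MP
pos 8: UAC -> Y; peptide=MPY
pos 11: CUU -> L; peptide=MPYL
pos 14: UGA -> STOP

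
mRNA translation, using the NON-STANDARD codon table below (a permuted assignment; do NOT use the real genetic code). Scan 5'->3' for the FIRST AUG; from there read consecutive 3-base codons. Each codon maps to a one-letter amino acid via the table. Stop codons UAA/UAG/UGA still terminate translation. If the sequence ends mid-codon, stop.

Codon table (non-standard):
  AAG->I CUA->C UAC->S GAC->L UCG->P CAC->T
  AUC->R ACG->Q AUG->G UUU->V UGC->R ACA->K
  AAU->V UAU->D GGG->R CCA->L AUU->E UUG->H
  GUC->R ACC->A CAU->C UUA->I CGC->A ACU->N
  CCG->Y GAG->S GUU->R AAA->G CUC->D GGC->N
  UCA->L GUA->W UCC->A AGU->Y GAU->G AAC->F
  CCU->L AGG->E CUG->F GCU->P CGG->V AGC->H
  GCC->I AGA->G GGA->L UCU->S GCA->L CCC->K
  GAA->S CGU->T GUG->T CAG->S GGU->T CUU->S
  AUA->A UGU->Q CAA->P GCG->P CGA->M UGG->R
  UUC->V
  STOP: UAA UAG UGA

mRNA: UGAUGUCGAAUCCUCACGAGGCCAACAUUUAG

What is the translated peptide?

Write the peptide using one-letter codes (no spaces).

start AUG at pos 2
pos 2: AUG -> G; peptide=G
pos 5: UCG -> P; peptide=GP
pos 8: AAU -> V; peptide=GPV
pos 11: CCU -> L; peptide=GPVL
pos 14: CAC -> T; peptide=GPVLT
pos 17: GAG -> S; peptide=GPVLTS
pos 20: GCC -> I; peptide=GPVLTSI
pos 23: AAC -> F; peptide=GPVLTSIF
pos 26: AUU -> E; peptide=GPVLTSIFE
pos 29: UAG -> STOP

Answer: GPVLTSIFE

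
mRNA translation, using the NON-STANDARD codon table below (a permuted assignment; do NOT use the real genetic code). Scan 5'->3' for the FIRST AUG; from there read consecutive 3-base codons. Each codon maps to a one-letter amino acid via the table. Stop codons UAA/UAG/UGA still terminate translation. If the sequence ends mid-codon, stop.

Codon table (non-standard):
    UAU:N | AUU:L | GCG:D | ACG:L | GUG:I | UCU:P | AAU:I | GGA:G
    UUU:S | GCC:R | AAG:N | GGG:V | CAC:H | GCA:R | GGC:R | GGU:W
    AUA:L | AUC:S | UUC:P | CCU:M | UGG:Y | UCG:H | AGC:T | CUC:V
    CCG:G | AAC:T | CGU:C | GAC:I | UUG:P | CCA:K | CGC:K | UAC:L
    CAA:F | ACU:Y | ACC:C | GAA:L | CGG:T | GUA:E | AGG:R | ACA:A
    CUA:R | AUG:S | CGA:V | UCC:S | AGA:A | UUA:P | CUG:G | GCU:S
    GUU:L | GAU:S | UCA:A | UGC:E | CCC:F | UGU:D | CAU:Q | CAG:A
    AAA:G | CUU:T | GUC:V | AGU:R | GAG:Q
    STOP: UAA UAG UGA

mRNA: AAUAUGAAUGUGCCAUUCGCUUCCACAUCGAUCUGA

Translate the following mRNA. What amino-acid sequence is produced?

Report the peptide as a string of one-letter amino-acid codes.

start AUG at pos 3
pos 3: AUG -> S; peptide=S
pos 6: AAU -> I; peptide=SI
pos 9: GUG -> I; peptide=SII
pos 12: CCA -> K; peptide=SIIK
pos 15: UUC -> P; peptide=SIIKP
pos 18: GCU -> S; peptide=SIIKPS
pos 21: UCC -> S; peptide=SIIKPSS
pos 24: ACA -> A; peptide=SIIKPSSA
pos 27: UCG -> H; peptide=SIIKPSSAH
pos 30: AUC -> S; peptide=SIIKPSSAHS
pos 33: UGA -> STOP

Answer: SIIKPSSAHS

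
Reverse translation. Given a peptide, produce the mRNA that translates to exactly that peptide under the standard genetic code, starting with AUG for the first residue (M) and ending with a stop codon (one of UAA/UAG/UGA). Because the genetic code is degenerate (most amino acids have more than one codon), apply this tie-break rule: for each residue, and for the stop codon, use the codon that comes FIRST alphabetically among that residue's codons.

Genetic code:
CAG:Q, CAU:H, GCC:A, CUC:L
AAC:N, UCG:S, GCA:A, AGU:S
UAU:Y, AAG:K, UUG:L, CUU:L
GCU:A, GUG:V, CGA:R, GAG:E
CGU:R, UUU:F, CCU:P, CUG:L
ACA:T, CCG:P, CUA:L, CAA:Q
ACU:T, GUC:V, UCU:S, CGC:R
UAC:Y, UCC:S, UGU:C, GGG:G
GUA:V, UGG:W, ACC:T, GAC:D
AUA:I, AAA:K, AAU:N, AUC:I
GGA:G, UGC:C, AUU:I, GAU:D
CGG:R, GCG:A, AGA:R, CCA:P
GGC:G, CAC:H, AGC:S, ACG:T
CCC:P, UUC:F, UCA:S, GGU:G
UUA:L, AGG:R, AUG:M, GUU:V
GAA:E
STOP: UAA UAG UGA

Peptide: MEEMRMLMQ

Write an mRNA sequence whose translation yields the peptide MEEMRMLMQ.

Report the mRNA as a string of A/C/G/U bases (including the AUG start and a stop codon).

residue 1: M -> AUG (start codon)
residue 2: E codons sorted = GAA,GAG -> pick first = GAA
residue 3: E codons sorted = GAA,GAG -> pick first = GAA
residue 4: M -> AUG (only codon)
residue 5: R codons sorted = AGA,AGG,CGA,CGC,CGG,CGU -> pick first = AGA
residue 6: M -> AUG (only codon)
residue 7: L codons sorted = CUA,CUC,CUG,CUU,UUA,UUG -> pick first = CUA
residue 8: M -> AUG (only codon)
residue 9: Q codons sorted = CAA,CAG -> pick first = CAA
terminator: stop codons sorted = UAA,UAG,UGA -> pick first = UAA

Answer: mRNA: AUGGAAGAAAUGAGAAUGCUAAUGCAAUAA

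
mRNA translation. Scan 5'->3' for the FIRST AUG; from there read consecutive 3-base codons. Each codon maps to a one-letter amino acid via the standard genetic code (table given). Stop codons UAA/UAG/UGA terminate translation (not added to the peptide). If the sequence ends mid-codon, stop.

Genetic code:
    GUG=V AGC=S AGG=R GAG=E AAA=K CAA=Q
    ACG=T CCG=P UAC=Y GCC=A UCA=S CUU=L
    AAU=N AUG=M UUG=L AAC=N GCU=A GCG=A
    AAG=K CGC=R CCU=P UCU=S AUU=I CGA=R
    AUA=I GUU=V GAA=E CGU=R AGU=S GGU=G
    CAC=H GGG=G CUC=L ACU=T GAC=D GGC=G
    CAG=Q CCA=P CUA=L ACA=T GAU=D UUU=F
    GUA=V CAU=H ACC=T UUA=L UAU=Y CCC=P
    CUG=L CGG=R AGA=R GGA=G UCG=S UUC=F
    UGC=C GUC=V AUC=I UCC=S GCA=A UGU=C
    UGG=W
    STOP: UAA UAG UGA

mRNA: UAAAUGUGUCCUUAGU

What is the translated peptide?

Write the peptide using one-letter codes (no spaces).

start AUG at pos 3
pos 3: AUG -> M; peptide=M
pos 6: UGU -> C; peptide=MC
pos 9: CCU -> P; peptide=MCP
pos 12: UAG -> STOP

Answer: MCP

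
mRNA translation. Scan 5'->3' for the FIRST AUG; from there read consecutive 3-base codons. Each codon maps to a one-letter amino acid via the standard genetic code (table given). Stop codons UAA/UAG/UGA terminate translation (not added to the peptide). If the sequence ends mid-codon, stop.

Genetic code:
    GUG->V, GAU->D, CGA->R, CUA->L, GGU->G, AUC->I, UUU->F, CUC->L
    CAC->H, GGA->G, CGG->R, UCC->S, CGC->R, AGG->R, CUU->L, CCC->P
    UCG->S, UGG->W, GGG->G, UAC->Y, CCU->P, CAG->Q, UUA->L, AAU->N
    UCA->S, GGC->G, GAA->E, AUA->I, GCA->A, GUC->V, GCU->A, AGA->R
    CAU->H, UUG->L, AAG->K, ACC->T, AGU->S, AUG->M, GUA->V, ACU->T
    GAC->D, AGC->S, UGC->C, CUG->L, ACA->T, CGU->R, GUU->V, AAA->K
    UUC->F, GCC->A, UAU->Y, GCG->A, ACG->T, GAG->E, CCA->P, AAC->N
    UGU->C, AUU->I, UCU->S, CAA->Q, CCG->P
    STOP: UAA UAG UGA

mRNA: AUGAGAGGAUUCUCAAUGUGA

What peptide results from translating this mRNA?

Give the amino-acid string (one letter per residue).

start AUG at pos 0
pos 0: AUG -> M; peptide=M
pos 3: AGA -> R; peptide=MR
pos 6: GGA -> G; peptide=MRG
pos 9: UUC -> F; peptide=MRGF
pos 12: UCA -> S; peptide=MRGFS
pos 15: AUG -> M; peptide=MRGFSM
pos 18: UGA -> STOP

Answer: MRGFSM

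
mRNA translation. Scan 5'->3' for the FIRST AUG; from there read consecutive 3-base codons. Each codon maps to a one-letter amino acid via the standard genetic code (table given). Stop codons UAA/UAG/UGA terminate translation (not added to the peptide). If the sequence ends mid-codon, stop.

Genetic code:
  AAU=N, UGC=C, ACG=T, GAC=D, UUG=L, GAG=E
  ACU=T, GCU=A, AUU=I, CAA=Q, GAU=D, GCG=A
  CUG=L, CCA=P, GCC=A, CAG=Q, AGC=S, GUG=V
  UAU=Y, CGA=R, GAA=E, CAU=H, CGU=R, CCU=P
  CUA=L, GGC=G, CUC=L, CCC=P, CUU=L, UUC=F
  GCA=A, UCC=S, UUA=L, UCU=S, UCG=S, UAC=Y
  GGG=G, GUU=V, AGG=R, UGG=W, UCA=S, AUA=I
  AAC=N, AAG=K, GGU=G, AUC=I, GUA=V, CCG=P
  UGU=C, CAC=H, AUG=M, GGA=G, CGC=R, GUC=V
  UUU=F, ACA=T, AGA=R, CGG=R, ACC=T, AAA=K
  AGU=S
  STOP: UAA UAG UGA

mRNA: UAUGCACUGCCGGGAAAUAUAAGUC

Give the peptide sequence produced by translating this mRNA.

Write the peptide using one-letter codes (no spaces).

start AUG at pos 1
pos 1: AUG -> M; peptide=M
pos 4: CAC -> H; peptide=MH
pos 7: UGC -> C; peptide=MHC
pos 10: CGG -> R; peptide=MHCR
pos 13: GAA -> E; peptide=MHCRE
pos 16: AUA -> I; peptide=MHCREI
pos 19: UAA -> STOP

Answer: MHCREI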